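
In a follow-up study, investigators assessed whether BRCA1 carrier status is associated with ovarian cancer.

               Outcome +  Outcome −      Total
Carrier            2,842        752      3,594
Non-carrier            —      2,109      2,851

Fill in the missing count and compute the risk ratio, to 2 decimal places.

The missing cell is in the unexposed row: 2851 − 2109 = 742.
So a = 2842, b = 752, c = 742, d = 2109.
RR = [a/(a+b)] / [c/(c+d)] = (2842/3594) / (742/2851) = 0.79076/0.26026 = 3.03836

3.04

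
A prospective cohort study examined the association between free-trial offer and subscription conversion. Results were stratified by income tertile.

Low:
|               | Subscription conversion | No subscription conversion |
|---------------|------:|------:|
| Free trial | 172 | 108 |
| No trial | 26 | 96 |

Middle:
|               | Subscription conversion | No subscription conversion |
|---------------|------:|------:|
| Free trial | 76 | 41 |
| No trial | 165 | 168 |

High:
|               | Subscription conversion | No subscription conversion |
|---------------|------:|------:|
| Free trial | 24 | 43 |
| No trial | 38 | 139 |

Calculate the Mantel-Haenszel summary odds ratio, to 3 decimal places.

2.895

OR_MH = Σ(aᵢdᵢ/nᵢ) / Σ(bᵢcᵢ/nᵢ), where nᵢ is the stratum total.
Stratum 1 (Low): n = 402; a·d/n = 172·96/402 = 41.0746; b·c/n = 108·26/402 = 6.9851
Stratum 2 (Middle): n = 450; a·d/n = 76·168/450 = 28.3733; b·c/n = 41·165/450 = 15.0333
Stratum 3 (High): n = 244; a·d/n = 24·139/244 = 13.6721; b·c/n = 43·38/244 = 6.6967
OR_MH = (41.0746 + 28.3733 + 13.6721) / (6.9851 + 15.0333 + 6.6967) = 83.1201 / 28.7151 = 2.89464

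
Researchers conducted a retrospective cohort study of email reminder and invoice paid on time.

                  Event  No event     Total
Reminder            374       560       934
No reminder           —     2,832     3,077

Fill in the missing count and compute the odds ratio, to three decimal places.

7.720

The missing cell is in the unexposed row: 3077 − 2832 = 245.
So a = 374, b = 560, c = 245, d = 2832.
OR = (a·d)/(b·c) = (374 × 2832) / (560 × 245) = 1059168 / 137200 = 7.71988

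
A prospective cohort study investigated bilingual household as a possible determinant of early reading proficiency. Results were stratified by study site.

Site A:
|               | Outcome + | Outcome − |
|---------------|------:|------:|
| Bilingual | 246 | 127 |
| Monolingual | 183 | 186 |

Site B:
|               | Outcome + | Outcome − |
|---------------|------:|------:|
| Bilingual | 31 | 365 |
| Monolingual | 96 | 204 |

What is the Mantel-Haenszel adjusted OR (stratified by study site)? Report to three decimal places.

0.866

OR_MH = Σ(aᵢdᵢ/nᵢ) / Σ(bᵢcᵢ/nᵢ), where nᵢ is the stratum total.
Stratum 1 (Site A): n = 742; a·d/n = 246·186/742 = 61.6658; b·c/n = 127·183/742 = 31.3221
Stratum 2 (Site B): n = 696; a·d/n = 31·204/696 = 9.0862; b·c/n = 365·96/696 = 50.3448
OR_MH = (61.6658 + 9.0862) / (31.3221 + 50.3448) = 70.7520 / 81.6669 = 0.86635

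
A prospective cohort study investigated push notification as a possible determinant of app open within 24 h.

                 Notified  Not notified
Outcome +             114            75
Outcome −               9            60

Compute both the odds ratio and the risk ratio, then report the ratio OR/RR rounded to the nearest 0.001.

Reading the table with exposure as columns: a = 114 (Notified, case), b = 9 (Notified, non-case), c = 75 (Not notified, case), d = 60.
OR = (114·60)/(9·75) = 6840/675 = 10.13333
Risk in exposed = 114/123 = 0.92683; risk in unexposed = 75/135 = 0.55556; RR = 1.66829
OR/RR = 10.13333 / 1.66829 = 6.07407
The outcome is not rare, so the OR lies further from 1 than the RR.

6.074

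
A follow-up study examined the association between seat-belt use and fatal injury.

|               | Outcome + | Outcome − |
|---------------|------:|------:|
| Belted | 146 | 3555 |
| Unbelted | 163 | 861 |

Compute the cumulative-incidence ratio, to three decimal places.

Cells: a = 146, b = 3555, c = 163, d = 861.
Risk in exposed = 146/3701 = 0.03945; risk in unexposed = 163/1024 = 0.15918.
RR = 0.03945 / 0.15918 = 0.24783
The risk is 75% lower among the exposed than among the unexposed.

0.248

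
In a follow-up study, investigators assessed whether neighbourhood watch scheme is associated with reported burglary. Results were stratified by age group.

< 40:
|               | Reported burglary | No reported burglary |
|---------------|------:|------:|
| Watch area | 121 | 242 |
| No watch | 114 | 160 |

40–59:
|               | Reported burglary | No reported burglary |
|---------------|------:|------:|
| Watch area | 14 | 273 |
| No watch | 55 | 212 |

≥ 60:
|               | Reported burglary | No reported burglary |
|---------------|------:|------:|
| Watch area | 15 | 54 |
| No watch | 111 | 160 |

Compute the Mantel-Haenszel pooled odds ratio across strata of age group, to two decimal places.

0.49

OR_MH = Σ(aᵢdᵢ/nᵢ) / Σ(bᵢcᵢ/nᵢ), where nᵢ is the stratum total.
Stratum 1 (< 40): n = 637; a·d/n = 121·160/637 = 30.3925; b·c/n = 242·114/637 = 43.3093
Stratum 2 (40–59): n = 554; a·d/n = 14·212/554 = 5.3574; b·c/n = 273·55/554 = 27.1029
Stratum 3 (≥ 60): n = 340; a·d/n = 15·160/340 = 7.0588; b·c/n = 54·111/340 = 17.6294
OR_MH = (30.3925 + 5.3574 + 7.0588) / (43.3093 + 27.1029 + 17.6294) = 42.8087 / 88.0416 = 0.48623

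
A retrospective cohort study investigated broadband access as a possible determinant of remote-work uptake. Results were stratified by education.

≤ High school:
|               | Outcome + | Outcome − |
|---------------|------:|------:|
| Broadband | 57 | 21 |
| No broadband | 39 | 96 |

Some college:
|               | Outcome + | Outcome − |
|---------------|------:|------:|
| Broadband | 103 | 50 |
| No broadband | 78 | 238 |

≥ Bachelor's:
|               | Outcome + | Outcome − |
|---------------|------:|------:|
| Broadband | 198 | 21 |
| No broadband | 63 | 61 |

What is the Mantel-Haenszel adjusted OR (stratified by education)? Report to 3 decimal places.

7.065

OR_MH = Σ(aᵢdᵢ/nᵢ) / Σ(bᵢcᵢ/nᵢ), where nᵢ is the stratum total.
Stratum 1 (≤ High school): n = 213; a·d/n = 57·96/213 = 25.6901; b·c/n = 21·39/213 = 3.8451
Stratum 2 (Some college): n = 469; a·d/n = 103·238/469 = 52.2687; b·c/n = 50·78/469 = 8.3156
Stratum 3 (≥ Bachelor's): n = 343; a·d/n = 198·61/343 = 35.2128; b·c/n = 21·63/343 = 3.8571
OR_MH = (25.6901 + 52.2687 + 35.2128) / (3.8451 + 8.3156 + 3.8571) = 113.1716 / 16.0178 = 7.06538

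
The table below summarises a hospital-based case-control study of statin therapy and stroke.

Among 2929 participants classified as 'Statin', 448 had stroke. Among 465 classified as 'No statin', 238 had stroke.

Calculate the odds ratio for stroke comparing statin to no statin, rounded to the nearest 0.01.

0.17

From the description: a = 448, b = 2481, c = 238, d = 227.
OR = (a·d)/(b·c) = (448 × 227) / (2481 × 238) = 101696 / 590478 = 0.17223
Exposure is associated with lower odds of stroke (OR = 0.17 < 1).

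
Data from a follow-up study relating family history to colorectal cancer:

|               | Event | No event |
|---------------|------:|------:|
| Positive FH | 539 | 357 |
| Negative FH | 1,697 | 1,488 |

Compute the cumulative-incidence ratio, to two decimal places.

Cells: a = 539, b = 357, c = 1697, d = 1488.
Risk in exposed = 539/896 = 0.60156; risk in unexposed = 1697/3185 = 0.53281.
RR = 0.60156 / 0.53281 = 1.12904
The risk among the exposed is 1.13 times that among the unexposed.

1.13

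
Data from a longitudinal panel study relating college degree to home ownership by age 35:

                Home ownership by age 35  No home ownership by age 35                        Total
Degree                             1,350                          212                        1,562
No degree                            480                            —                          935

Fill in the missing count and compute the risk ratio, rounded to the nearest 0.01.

1.68

The missing cell is in the unexposed row: 935 − 480 = 455.
So a = 1350, b = 212, c = 480, d = 455.
RR = [a/(a+b)] / [c/(c+d)] = (1350/1562) / (480/935) = 0.86428/0.51337 = 1.68354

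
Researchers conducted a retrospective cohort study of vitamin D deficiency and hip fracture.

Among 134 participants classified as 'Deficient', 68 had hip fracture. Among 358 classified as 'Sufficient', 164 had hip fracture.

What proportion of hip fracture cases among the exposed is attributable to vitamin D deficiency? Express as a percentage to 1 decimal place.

From the description: a = 68, b = 66, c = 164, d = 194.
Risk in exposed = 68/134 = 0.50746; risk in unexposed = 164/358 = 0.45810.
RR = 0.50746/0.45810 = 1.10775
AR% = (RR − 1)/RR × 100 = (1.10775 − 1)/1.10775 × 100 = 9.7272%

9.7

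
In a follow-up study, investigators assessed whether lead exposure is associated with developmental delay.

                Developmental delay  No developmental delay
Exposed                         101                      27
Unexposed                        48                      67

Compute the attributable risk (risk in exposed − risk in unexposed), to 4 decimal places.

0.3717

Cells: a = 101, b = 27, c = 48, d = 67.
Risk in exposed = 101/128 = 0.789062; risk in unexposed = 48/115 = 0.417391.
Risk difference = 0.789062 − 0.417391 = 0.371671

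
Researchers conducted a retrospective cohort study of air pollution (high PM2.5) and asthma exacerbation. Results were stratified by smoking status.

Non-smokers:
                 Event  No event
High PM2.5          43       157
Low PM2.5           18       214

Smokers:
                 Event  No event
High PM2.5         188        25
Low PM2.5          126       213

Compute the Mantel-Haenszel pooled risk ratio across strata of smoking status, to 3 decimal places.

2.433

RR_MH = Σ(aᵢ·n₀ᵢ/nᵢ) / Σ(cᵢ·n₁ᵢ/nᵢ), with n₁ᵢ = aᵢ+bᵢ (exposed), n₀ᵢ = cᵢ+dᵢ (unexposed), nᵢ = n₁ᵢ+n₀ᵢ.
Stratum 1 (Non-smokers): n₁ = 200, n₀ = 232, n = 432; a·n₀/n = 43·232/432 = 23.0926; c·n₁/n = 18·200/432 = 8.3333
Stratum 2 (Smokers): n₁ = 213, n₀ = 339, n = 552; a·n₀/n = 188·339/552 = 115.4565; c·n₁/n = 126·213/552 = 48.6196
RR_MH = (23.0926 + 115.4565) / (8.3333 + 48.6196) = 138.5491 / 56.9529 = 2.43270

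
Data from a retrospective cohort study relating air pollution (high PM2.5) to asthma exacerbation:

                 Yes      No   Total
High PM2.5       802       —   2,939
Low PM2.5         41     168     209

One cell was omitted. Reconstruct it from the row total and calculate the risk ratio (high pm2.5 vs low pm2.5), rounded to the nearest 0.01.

1.39

The missing cell is in the exposed row: 2939 − 802 = 2137.
So a = 802, b = 2137, c = 41, d = 168.
RR = [a/(a+b)] / [c/(c+d)] = (802/2939) / (41/209) = 0.27288/0.19617 = 1.39103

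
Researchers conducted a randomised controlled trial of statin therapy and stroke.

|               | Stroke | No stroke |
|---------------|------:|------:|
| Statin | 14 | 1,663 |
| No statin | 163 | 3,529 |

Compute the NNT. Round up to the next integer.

28

Risk in treated group = 14/1677 = 0.00835; risk in control = 163/3692 = 0.04415.
Absolute risk reduction = 0.04415 − 0.00835 = 0.03580
NNT = 1 / ARR = 1 / 0.03580 = 27.932 → round up → 28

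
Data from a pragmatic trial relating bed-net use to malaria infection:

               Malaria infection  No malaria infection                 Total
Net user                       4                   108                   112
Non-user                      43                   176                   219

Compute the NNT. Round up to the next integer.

7

Risk in treated group = 4/112 = 0.03571; risk in control = 43/219 = 0.19635.
Absolute risk reduction = 0.19635 − 0.03571 = 0.16063
NNT = 1 / ARR = 1 / 0.16063 = 6.225 → round up → 7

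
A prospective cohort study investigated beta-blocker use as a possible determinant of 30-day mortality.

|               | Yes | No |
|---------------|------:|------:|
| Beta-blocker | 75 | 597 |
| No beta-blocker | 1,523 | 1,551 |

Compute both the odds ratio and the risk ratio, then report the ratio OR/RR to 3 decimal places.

Cells: a = 75, b = 597, c = 1523, d = 1551.
OR = (75·1551)/(597·1523) = 116325/909231 = 0.12794
Risk in exposed = 75/672 = 0.11161; risk in unexposed = 1523/3074 = 0.49545; RR = 0.22527
OR/RR = 0.12794 / 0.22527 = 0.56794
The outcome is not rare, so the OR lies further from 1 than the RR.

0.568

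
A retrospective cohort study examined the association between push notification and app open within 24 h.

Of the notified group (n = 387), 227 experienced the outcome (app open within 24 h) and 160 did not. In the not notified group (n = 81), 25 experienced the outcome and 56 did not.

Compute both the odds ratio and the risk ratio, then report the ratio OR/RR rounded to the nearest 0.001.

1.672

From the description: a = 227, b = 160, c = 25, d = 56.
OR = (227·56)/(160·25) = 12712/4000 = 3.17800
Risk in exposed = 227/387 = 0.58656; risk in unexposed = 25/81 = 0.30864; RR = 1.90047
OR/RR = 3.17800 / 1.90047 = 1.67222
The outcome is not rare, so the OR lies further from 1 than the RR.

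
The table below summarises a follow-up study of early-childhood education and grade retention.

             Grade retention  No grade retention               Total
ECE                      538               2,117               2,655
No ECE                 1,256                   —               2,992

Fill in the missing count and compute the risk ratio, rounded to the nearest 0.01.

The missing cell is in the unexposed row: 2992 − 1256 = 1736.
So a = 538, b = 2117, c = 1256, d = 1736.
RR = [a/(a+b)] / [c/(c+d)] = (538/2655) / (1256/2992) = 0.20264/0.41979 = 0.48271

0.48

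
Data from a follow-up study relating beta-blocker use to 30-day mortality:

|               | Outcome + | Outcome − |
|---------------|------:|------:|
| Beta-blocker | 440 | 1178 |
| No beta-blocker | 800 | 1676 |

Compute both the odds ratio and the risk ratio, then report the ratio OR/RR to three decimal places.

Cells: a = 440, b = 1178, c = 800, d = 1676.
OR = (440·1676)/(1178·800) = 737440/942400 = 0.78251
Risk in exposed = 440/1618 = 0.27194; risk in unexposed = 800/2476 = 0.32310; RR = 0.84166
OR/RR = 0.78251 / 0.84166 = 0.92973
The outcome is not rare, so the OR lies further from 1 than the RR.

0.930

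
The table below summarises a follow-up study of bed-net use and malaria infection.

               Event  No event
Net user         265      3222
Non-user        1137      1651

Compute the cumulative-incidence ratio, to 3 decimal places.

Cells: a = 265, b = 3222, c = 1137, d = 1651.
Risk in exposed = 265/3487 = 0.07600; risk in unexposed = 1137/2788 = 0.40782.
RR = 0.07600 / 0.40782 = 0.18635
The risk is 81% lower among the exposed than among the unexposed.

0.186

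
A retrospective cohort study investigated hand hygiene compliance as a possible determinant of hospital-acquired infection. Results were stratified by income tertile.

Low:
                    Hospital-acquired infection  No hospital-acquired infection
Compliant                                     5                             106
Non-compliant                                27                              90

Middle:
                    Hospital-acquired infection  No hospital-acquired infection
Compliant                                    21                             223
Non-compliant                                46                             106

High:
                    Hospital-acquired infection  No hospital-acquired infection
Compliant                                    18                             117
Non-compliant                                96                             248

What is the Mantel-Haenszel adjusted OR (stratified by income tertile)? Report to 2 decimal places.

OR_MH = Σ(aᵢdᵢ/nᵢ) / Σ(bᵢcᵢ/nᵢ), where nᵢ is the stratum total.
Stratum 1 (Low): n = 228; a·d/n = 5·90/228 = 1.9737; b·c/n = 106·27/228 = 12.5526
Stratum 2 (Middle): n = 396; a·d/n = 21·106/396 = 5.6212; b·c/n = 223·46/396 = 25.9040
Stratum 3 (High): n = 479; a·d/n = 18·248/479 = 9.3194; b·c/n = 117·96/479 = 23.4489
OR_MH = (1.9737 + 5.6212 + 9.3194) / (12.5526 + 25.9040 + 23.4489) = 16.9143 / 61.9055 = 0.27323

0.27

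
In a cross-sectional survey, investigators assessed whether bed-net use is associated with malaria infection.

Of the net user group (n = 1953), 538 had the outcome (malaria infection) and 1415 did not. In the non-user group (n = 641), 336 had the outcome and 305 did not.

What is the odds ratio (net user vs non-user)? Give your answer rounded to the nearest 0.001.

0.345

From the description: a = 538, b = 1415, c = 336, d = 305.
OR = (a·d)/(b·c) = (538 × 305) / (1415 × 336) = 164090 / 475440 = 0.34513
Exposure is associated with lower odds of malaria infection (OR = 0.35 < 1).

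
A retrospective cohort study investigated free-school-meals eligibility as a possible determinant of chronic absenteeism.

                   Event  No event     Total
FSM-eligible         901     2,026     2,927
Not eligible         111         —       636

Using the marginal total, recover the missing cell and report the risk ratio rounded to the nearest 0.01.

The missing cell is in the unexposed row: 636 − 111 = 525.
So a = 901, b = 2026, c = 111, d = 525.
RR = [a/(a+b)] / [c/(c+d)] = (901/2927) / (111/636) = 0.30782/0.17453 = 1.76375

1.76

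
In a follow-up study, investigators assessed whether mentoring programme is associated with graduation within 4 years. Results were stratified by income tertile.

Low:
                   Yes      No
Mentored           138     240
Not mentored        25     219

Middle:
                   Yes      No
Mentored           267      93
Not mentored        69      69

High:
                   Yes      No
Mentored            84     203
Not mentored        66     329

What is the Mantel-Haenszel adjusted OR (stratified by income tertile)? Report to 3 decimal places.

OR_MH = Σ(aᵢdᵢ/nᵢ) / Σ(bᵢcᵢ/nᵢ), where nᵢ is the stratum total.
Stratum 1 (Low): n = 622; a·d/n = 138·219/622 = 48.5884; b·c/n = 240·25/622 = 9.6463
Stratum 2 (Middle): n = 498; a·d/n = 267·69/498 = 36.9940; b·c/n = 93·69/498 = 12.8855
Stratum 3 (High): n = 682; a·d/n = 84·329/682 = 40.5220; b·c/n = 203·66/682 = 19.6452
OR_MH = (48.5884 + 36.9940 + 40.5220) / (9.6463 + 12.8855 + 19.6452) = 126.1044 / 42.1770 = 2.98988

2.990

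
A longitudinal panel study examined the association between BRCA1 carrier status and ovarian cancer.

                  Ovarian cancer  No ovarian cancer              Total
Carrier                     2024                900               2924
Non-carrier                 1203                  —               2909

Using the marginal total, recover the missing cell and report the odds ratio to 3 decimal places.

The missing cell is in the unexposed row: 2909 − 1203 = 1706.
So a = 2024, b = 900, c = 1203, d = 1706.
OR = (a·d)/(b·c) = (2024 × 1706) / (900 × 1203) = 3452944 / 1082700 = 3.18920

3.189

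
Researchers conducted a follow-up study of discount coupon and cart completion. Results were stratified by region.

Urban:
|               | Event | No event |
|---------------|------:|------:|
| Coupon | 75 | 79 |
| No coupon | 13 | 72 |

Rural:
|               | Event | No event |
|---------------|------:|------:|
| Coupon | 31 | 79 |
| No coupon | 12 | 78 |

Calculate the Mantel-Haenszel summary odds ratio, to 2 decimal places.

OR_MH = Σ(aᵢdᵢ/nᵢ) / Σ(bᵢcᵢ/nᵢ), where nᵢ is the stratum total.
Stratum 1 (Urban): n = 239; a·d/n = 75·72/239 = 22.5941; b·c/n = 79·13/239 = 4.2971
Stratum 2 (Rural): n = 200; a·d/n = 31·78/200 = 12.0900; b·c/n = 79·12/200 = 4.7400
OR_MH = (22.5941 + 12.0900) / (4.2971 + 4.7400) = 34.6841 / 9.0371 = 3.83798

3.84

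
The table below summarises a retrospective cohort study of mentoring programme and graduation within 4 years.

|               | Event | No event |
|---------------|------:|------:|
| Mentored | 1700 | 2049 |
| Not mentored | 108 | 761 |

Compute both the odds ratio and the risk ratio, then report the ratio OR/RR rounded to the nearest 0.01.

1.60

Cells: a = 1700, b = 2049, c = 108, d = 761.
OR = (1700·761)/(2049·108) = 1293700/221292 = 5.84612
Risk in exposed = 1700/3749 = 0.45345; risk in unexposed = 108/869 = 0.12428; RR = 3.64863
OR/RR = 5.84612 / 3.64863 = 1.60228
The outcome is not rare, so the OR lies further from 1 than the RR.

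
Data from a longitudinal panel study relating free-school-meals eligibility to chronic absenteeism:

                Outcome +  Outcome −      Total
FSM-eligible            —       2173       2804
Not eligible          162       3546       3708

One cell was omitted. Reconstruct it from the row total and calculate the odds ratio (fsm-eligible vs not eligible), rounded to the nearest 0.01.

6.36

The missing cell is in the exposed row: 2804 − 2173 = 631.
So a = 631, b = 2173, c = 162, d = 3546.
OR = (a·d)/(b·c) = (631 × 3546) / (2173 × 162) = 2237526 / 352026 = 6.35614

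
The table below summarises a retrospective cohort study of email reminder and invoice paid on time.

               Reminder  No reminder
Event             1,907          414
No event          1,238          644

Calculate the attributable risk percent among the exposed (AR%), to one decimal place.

Reading the table with exposure as columns: a = 1907 (Reminder, case), b = 1238 (Reminder, non-case), c = 414 (No reminder, case), d = 644.
Risk in exposed = 1907/3145 = 0.60636; risk in unexposed = 414/1058 = 0.39130.
RR = 0.60636/0.39130 = 1.54958
AR% = (RR − 1)/RR × 100 = (1.54958 − 1)/1.54958 × 100 = 35.4666%

35.5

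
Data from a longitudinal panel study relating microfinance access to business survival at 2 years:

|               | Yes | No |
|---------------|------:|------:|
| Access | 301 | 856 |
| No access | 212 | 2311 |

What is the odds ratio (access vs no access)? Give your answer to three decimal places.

3.833

Cells: a = 301, b = 856, c = 212, d = 2311.
OR = (a·d)/(b·c) = (301 × 2311) / (856 × 212) = 695611 / 181472 = 3.83316
The odds of business survival at 2 years are about 3.83 times as high in the access group.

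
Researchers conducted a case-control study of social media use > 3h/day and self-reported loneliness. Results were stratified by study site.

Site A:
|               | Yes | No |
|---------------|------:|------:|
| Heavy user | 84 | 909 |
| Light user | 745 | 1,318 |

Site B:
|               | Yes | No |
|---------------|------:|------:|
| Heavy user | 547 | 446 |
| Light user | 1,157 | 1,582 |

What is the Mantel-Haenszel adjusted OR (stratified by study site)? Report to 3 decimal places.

0.745

OR_MH = Σ(aᵢdᵢ/nᵢ) / Σ(bᵢcᵢ/nᵢ), where nᵢ is the stratum total.
Stratum 1 (Site A): n = 3056; a·d/n = 84·1318/3056 = 36.2277; b·c/n = 909·745/3056 = 221.5985
Stratum 2 (Site B): n = 3732; a·d/n = 547·1582/3732 = 231.8741; b·c/n = 446·1157/3732 = 138.2696
OR_MH = (36.2277 + 231.8741) / (221.5985 + 138.2696) = 268.1018 / 359.8681 = 0.74500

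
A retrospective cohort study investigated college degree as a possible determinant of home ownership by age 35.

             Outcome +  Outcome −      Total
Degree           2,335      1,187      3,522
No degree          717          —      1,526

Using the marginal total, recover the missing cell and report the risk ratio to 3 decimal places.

The missing cell is in the unexposed row: 1526 − 717 = 809.
So a = 2335, b = 1187, c = 717, d = 809.
RR = [a/(a+b)] / [c/(c+d)] = (2335/3522) / (717/1526) = 0.66298/0.46986 = 1.41102

1.411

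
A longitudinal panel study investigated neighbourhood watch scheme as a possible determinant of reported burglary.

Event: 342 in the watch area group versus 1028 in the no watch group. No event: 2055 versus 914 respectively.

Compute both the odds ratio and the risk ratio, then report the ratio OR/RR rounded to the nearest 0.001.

0.549

From the description: a = 342, b = 2055, c = 1028, d = 914.
OR = (342·914)/(2055·1028) = 312588/2112540 = 0.14797
Risk in exposed = 342/2397 = 0.14268; risk in unexposed = 1028/1942 = 0.52935; RR = 0.26953
OR/RR = 0.14797 / 0.26953 = 0.54898
The outcome is not rare, so the OR lies further from 1 than the RR.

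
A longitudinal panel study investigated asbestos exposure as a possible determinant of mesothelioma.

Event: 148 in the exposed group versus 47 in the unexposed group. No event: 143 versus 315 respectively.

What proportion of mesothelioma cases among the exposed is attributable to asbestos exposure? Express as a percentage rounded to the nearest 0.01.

From the description: a = 148, b = 143, c = 47, d = 315.
Risk in exposed = 148/291 = 0.50859; risk in unexposed = 47/362 = 0.12983.
RR = 0.50859/0.12983 = 3.91723
AR% = (RR − 1)/RR × 100 = (3.91723 − 1)/3.91723 × 100 = 74.4718%

74.47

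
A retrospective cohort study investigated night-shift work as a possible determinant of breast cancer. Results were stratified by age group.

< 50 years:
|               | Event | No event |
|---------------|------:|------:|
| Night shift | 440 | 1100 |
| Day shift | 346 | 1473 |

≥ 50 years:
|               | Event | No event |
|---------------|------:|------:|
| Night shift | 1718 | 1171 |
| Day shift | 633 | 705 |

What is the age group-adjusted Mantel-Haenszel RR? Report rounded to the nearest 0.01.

1.32

RR_MH = Σ(aᵢ·n₀ᵢ/nᵢ) / Σ(cᵢ·n₁ᵢ/nᵢ), with n₁ᵢ = aᵢ+bᵢ (exposed), n₀ᵢ = cᵢ+dᵢ (unexposed), nᵢ = n₁ᵢ+n₀ᵢ.
Stratum 1 (< 50 years): n₁ = 1540, n₀ = 1819, n = 3359; a·n₀/n = 440·1819/3359 = 238.2733; c·n₁/n = 346·1540/3359 = 158.6305
Stratum 2 (≥ 50 years): n₁ = 2889, n₀ = 1338, n = 4227; a·n₀/n = 1718·1338/4227 = 543.8098; c·n₁/n = 633·2889/4227 = 432.6324
RR_MH = (238.2733 + 543.8098) / (158.6305 + 432.6324) = 782.0831 / 591.2629 = 1.32273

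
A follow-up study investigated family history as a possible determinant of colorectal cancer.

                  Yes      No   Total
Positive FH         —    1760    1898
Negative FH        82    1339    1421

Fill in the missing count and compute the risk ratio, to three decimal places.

The missing cell is in the exposed row: 1898 − 1760 = 138.
So a = 138, b = 1760, c = 82, d = 1339.
RR = [a/(a+b)] / [c/(c+d)] = (138/1898) / (82/1421) = 0.07271/0.05771 = 1.25998

1.260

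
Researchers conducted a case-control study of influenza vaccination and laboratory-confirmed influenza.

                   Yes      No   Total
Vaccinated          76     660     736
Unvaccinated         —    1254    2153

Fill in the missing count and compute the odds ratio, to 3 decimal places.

The missing cell is in the unexposed row: 2153 − 1254 = 899.
So a = 76, b = 660, c = 899, d = 1254.
OR = (a·d)/(b·c) = (76 × 1254) / (660 × 899) = 95304 / 593340 = 0.16062

0.161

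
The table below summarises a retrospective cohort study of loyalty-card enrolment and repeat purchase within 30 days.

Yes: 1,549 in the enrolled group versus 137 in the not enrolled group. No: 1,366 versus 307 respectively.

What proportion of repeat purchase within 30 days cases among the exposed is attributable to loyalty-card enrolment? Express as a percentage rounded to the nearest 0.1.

From the description: a = 1549, b = 1366, c = 137, d = 307.
Risk in exposed = 1549/2915 = 0.53139; risk in unexposed = 137/444 = 0.30856.
RR = 0.53139/0.30856 = 1.72217
AR% = (RR − 1)/RR × 100 = (1.72217 − 1)/1.72217 × 100 = 41.9336%

41.9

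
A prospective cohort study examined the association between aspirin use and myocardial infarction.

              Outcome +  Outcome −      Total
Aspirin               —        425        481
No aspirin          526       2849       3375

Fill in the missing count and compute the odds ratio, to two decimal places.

0.71

The missing cell is in the exposed row: 481 − 425 = 56.
So a = 56, b = 425, c = 526, d = 2849.
OR = (a·d)/(b·c) = (56 × 2849) / (425 × 526) = 159544 / 223550 = 0.71368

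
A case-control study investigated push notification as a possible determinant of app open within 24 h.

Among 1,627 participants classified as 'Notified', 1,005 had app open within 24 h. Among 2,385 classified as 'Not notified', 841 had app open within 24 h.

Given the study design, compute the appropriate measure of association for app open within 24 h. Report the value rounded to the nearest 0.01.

2.97

From the description: a = 1005, b = 622, c = 841, d = 1544.
This is a case-control study: participants were sampled on outcome status, so risks in the source population cannot be estimated directly — relative risk is not valid here. The odds ratio is the appropriate measure.
OR = (a·d)/(b·c) = (1005 × 1544) / (622 × 841) = 1551720 / 523102 = 2.96638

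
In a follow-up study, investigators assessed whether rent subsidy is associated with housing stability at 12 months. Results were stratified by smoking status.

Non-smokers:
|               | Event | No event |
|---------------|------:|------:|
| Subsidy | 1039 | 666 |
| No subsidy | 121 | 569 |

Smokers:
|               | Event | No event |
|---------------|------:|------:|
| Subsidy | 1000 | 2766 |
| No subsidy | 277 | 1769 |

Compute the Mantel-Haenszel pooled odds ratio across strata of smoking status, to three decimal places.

OR_MH = Σ(aᵢdᵢ/nᵢ) / Σ(bᵢcᵢ/nᵢ), where nᵢ is the stratum total.
Stratum 1 (Non-smokers): n = 2395; a·d/n = 1039·569/2395 = 246.8438; b·c/n = 666·121/2395 = 33.6476
Stratum 2 (Smokers): n = 5812; a·d/n = 1000·1769/5812 = 304.3703; b·c/n = 2766·277/5812 = 131.8276
OR_MH = (246.8438 + 304.3703) / (33.6476 + 131.8276) = 551.2141 / 165.4752 = 3.33110

3.331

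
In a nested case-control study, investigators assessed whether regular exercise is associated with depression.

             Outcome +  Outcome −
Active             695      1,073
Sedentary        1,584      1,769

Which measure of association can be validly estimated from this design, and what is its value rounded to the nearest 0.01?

Cells: a = 695, b = 1073, c = 1584, d = 1769.
This is a nested case-control study: participants were sampled on outcome status, so risks in the source population cannot be estimated directly — relative risk is not valid here. The odds ratio is the appropriate measure.
OR = (a·d)/(b·c) = (695 × 1769) / (1073 × 1584) = 1229455 / 1699632 = 0.72337

0.72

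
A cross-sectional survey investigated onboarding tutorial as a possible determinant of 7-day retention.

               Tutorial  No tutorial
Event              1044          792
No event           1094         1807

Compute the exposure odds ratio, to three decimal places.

2.177

Reading the table with exposure as columns: a = 1044 (Tutorial, case), b = 1094 (Tutorial, non-case), c = 792 (No tutorial, case), d = 1807.
OR = (a·d)/(b·c) = (1044 × 1807) / (1094 × 792) = 1886508 / 866448 = 2.17729
The odds of 7-day retention are about 2.18 times as high in the tutorial group.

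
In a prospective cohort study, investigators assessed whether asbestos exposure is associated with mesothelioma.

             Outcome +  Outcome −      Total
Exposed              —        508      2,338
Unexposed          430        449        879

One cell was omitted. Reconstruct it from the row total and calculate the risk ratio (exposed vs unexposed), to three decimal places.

The missing cell is in the exposed row: 2338 − 508 = 1830.
So a = 1830, b = 508, c = 430, d = 449.
RR = [a/(a+b)] / [c/(c+d)] = (1830/2338) / (430/879) = 0.78272/0.48919 = 1.60003

1.600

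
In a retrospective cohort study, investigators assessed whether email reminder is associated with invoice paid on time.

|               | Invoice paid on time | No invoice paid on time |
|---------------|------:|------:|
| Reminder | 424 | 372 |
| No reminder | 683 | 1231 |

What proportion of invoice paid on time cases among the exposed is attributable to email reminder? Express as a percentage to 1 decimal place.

Cells: a = 424, b = 372, c = 683, d = 1231.
Risk in exposed = 424/796 = 0.53266; risk in unexposed = 683/1914 = 0.35684.
RR = 0.53266/0.35684 = 1.49271
AR% = (RR − 1)/RR × 100 = (1.49271 − 1)/1.49271 × 100 = 33.0075%

33.0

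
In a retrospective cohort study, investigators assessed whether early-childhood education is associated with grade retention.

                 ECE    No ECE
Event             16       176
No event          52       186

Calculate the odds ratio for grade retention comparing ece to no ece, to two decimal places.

Reading the table with exposure as columns: a = 16 (ECE, case), b = 52 (ECE, non-case), c = 176 (No ECE, case), d = 186.
OR = (a·d)/(b·c) = (16 × 186) / (52 × 176) = 2976 / 9152 = 0.32517
Exposure is associated with lower odds of grade retention (OR = 0.33 < 1).

0.33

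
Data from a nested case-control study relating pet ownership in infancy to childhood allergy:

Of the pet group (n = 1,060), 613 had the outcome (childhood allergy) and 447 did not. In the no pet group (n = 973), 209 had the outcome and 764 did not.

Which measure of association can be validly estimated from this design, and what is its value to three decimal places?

5.013

From the description: a = 613, b = 447, c = 209, d = 764.
This is a nested case-control study: participants were sampled on outcome status, so risks in the source population cannot be estimated directly — relative risk is not valid here. The odds ratio is the appropriate measure.
OR = (a·d)/(b·c) = (613 × 764) / (447 × 209) = 468332 / 93423 = 5.01303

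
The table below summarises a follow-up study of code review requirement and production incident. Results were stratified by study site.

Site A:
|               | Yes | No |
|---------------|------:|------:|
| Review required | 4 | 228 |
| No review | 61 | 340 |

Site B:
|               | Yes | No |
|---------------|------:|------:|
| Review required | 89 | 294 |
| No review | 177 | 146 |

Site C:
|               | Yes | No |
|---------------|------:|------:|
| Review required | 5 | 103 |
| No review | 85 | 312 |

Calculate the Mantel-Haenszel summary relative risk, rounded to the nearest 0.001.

0.346

RR_MH = Σ(aᵢ·n₀ᵢ/nᵢ) / Σ(cᵢ·n₁ᵢ/nᵢ), with n₁ᵢ = aᵢ+bᵢ (exposed), n₀ᵢ = cᵢ+dᵢ (unexposed), nᵢ = n₁ᵢ+n₀ᵢ.
Stratum 1 (Site A): n₁ = 232, n₀ = 401, n = 633; a·n₀/n = 4·401/633 = 2.5340; c·n₁/n = 61·232/633 = 22.3570
Stratum 2 (Site B): n₁ = 383, n₀ = 323, n = 706; a·n₀/n = 89·323/706 = 40.7181; c·n₁/n = 177·383/706 = 96.0212
Stratum 3 (Site C): n₁ = 108, n₀ = 397, n = 505; a·n₀/n = 5·397/505 = 3.9307; c·n₁/n = 85·108/505 = 18.1782
RR_MH = (2.5340 + 40.7181 + 3.9307) / (22.3570 + 96.0212 + 18.1782) = 47.1828 / 136.5565 = 0.34552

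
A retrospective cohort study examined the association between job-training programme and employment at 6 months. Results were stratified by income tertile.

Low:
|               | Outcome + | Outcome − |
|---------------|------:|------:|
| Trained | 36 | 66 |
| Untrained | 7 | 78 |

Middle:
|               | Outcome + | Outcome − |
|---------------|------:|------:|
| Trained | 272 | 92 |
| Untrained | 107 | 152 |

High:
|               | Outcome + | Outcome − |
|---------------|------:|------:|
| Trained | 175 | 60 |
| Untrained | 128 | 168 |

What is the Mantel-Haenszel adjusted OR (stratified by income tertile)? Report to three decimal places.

4.177

OR_MH = Σ(aᵢdᵢ/nᵢ) / Σ(bᵢcᵢ/nᵢ), where nᵢ is the stratum total.
Stratum 1 (Low): n = 187; a·d/n = 36·78/187 = 15.0160; b·c/n = 66·7/187 = 2.4706
Stratum 2 (Middle): n = 623; a·d/n = 272·152/623 = 66.3628; b·c/n = 92·107/623 = 15.8010
Stratum 3 (High): n = 531; a·d/n = 175·168/531 = 55.3672; b·c/n = 60·128/531 = 14.4633
OR_MH = (15.0160 + 66.3628 + 55.3672) / (2.4706 + 15.8010 + 14.4633) = 136.7460 / 32.7348 = 4.17739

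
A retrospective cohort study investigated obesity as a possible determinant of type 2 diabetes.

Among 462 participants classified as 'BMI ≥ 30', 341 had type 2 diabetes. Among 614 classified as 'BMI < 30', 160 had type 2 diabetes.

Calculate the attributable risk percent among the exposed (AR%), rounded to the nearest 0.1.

64.7

From the description: a = 341, b = 121, c = 160, d = 454.
Risk in exposed = 341/462 = 0.73810; risk in unexposed = 160/614 = 0.26059.
RR = 0.73810/0.26059 = 2.83244
AR% = (RR − 1)/RR × 100 = (2.83244 − 1)/2.83244 × 100 = 64.6948%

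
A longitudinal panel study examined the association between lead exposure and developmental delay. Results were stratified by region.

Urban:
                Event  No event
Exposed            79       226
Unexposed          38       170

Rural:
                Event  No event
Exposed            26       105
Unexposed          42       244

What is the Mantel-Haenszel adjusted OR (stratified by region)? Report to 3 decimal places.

1.515

OR_MH = Σ(aᵢdᵢ/nᵢ) / Σ(bᵢcᵢ/nᵢ), where nᵢ is the stratum total.
Stratum 1 (Urban): n = 513; a·d/n = 79·170/513 = 26.1793; b·c/n = 226·38/513 = 16.7407
Stratum 2 (Rural): n = 417; a·d/n = 26·244/417 = 15.2134; b·c/n = 105·42/417 = 10.5755
OR_MH = (26.1793 + 15.2134) / (16.7407 + 10.5755) = 41.3928 / 27.3163 = 1.51531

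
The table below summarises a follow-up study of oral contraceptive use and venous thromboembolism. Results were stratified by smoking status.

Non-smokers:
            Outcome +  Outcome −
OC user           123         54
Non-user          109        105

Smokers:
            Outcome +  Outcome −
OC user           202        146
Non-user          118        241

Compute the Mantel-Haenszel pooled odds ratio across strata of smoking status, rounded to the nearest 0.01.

OR_MH = Σ(aᵢdᵢ/nᵢ) / Σ(bᵢcᵢ/nᵢ), where nᵢ is the stratum total.
Stratum 1 (Non-smokers): n = 391; a·d/n = 123·105/391 = 33.0307; b·c/n = 54·109/391 = 15.0537
Stratum 2 (Smokers): n = 707; a·d/n = 202·241/707 = 68.8571; b·c/n = 146·118/707 = 24.3678
OR_MH = (33.0307 + 68.8571) / (15.0537 + 24.3678) = 101.8878 / 39.4215 = 2.58458

2.58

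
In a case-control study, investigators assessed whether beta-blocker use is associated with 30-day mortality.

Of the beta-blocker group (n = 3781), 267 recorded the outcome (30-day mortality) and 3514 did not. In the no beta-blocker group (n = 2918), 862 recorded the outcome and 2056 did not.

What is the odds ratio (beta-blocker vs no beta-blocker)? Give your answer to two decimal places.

0.18

From the description: a = 267, b = 3514, c = 862, d = 2056.
OR = (a·d)/(b·c) = (267 × 2056) / (3514 × 862) = 548952 / 3029068 = 0.18123
Exposure is associated with lower odds of 30-day mortality (OR = 0.18 < 1).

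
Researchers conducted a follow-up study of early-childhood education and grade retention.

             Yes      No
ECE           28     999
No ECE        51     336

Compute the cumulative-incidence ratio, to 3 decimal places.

0.207

Cells: a = 28, b = 999, c = 51, d = 336.
Risk in exposed = 28/1027 = 0.02726; risk in unexposed = 51/387 = 0.13178.
RR = 0.02726 / 0.13178 = 0.20688
The risk is 79% lower among the exposed than among the unexposed.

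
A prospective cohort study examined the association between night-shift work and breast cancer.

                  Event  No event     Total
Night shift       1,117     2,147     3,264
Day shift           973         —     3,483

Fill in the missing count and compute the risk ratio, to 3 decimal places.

The missing cell is in the unexposed row: 3483 − 973 = 2510.
So a = 1117, b = 2147, c = 973, d = 2510.
RR = [a/(a+b)] / [c/(c+d)] = (1117/3264) / (973/3483) = 0.34222/0.27936 = 1.22502

1.225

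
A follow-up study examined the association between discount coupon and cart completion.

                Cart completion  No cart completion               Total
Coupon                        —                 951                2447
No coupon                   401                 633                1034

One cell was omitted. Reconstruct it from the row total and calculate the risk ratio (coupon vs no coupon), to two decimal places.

1.58

The missing cell is in the exposed row: 2447 − 951 = 1496.
So a = 1496, b = 951, c = 401, d = 633.
RR = [a/(a+b)] / [c/(c+d)] = (1496/2447) / (401/1034) = 0.61136/0.38781 = 1.57643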